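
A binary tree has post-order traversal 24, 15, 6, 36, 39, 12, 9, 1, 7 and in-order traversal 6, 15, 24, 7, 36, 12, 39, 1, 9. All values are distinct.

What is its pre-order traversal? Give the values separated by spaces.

The last element of post-order is the root; it splits in-order into left and right subtrees.
Root 7: left subtree has 3 nodes {6, 15, 24}, right has 5 {36, 12, 39, 1, 9}.
  Root 6: left subtree has 0 nodes { }, right has 2 {15, 24}.
    Root 15: left subtree has 0 nodes { }, right has 1 {24}.
  Root 1: left subtree has 3 nodes {36, 12, 39}, right has 1 {9}.
    Root 12: left subtree has 1 node {36}, right has 1 {39}.

7 6 15 24 1 12 36 39 9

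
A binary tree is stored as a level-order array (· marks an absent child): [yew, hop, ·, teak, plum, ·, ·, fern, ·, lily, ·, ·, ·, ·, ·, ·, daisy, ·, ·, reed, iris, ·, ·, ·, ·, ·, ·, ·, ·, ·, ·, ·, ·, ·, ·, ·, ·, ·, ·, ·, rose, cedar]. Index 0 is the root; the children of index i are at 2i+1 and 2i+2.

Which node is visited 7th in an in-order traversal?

lily

In-order visits the left subtree, then the node, then the right subtree.
At yew: go left to hop.
  At hop: go left to teak.
    At teak: go left to fern.
      At fern: no left child.
      Visit fern.
      At fern: go right to daisy.
        daisy is a leaf — visit daisy.
    Visit teak.
    At teak: no right child.
  Visit hop.
  At hop: go right to plum.
    At plum: go left to lily.
      At lily: go left to reed.
        At reed: no left child.
        Visit reed.
        At reed: go right to rose.
          rose is a leaf — visit rose.
      Visit lily.
      At lily: go right to iris.
        At iris: go left to cedar.
          cedar is a leaf — visit cedar.
        Visit iris.
        At iris: no right child.
    Visit plum.
    At plum: no right child.
Visit yew.
At yew: no right child.
Full in-order sequence: fern, daisy, teak, hop, reed, rose, lily, cedar, iris, plum, yew.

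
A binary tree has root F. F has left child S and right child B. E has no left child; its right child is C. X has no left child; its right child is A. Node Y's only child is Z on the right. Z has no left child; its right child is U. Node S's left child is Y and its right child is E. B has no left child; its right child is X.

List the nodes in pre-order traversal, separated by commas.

Pre-order visits the node, then its left subtree, then its right subtree.
Visit F.
At F: go left to S.
  Visit S.
  At S: go left to Y.
    Visit Y.
    At Y: no left child.
    At Y: go right to Z.
      Visit Z.
      At Z: no left child.
      At Z: go right to U.
        U is a leaf — visit U.
  At S: go right to E.
    Visit E.
    At E: no left child.
    At E: go right to C.
      C is a leaf — visit C.
At F: go right to B.
  Visit B.
  At B: no left child.
  At B: go right to X.
    Visit X.
    At X: no left child.
    At X: go right to A.
      A is a leaf — visit A.

F, S, Y, Z, U, E, C, B, X, A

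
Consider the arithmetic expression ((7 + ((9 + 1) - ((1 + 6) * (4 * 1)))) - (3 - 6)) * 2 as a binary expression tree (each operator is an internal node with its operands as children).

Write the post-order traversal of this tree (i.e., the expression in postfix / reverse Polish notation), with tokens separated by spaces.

7 9 1 + 1 6 + 4 1 * * - + 3 6 - - 2 *

Post-order on an expression tree gives postfix notation: for each operator, emit left operand, right operand, then the operator.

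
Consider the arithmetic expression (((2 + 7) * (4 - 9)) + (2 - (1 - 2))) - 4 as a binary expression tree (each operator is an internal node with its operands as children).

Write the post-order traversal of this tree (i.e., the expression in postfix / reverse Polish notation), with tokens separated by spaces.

2 7 + 4 9 - * 2 1 2 - - + 4 -

Post-order on an expression tree gives postfix notation: for each operator, emit left operand, right operand, then the operator.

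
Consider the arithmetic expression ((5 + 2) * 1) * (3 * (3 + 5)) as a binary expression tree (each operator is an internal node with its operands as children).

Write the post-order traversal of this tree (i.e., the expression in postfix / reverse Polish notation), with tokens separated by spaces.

Post-order on an expression tree gives postfix notation: for each operator, emit left operand, right operand, then the operator.

5 2 + 1 * 3 3 5 + * *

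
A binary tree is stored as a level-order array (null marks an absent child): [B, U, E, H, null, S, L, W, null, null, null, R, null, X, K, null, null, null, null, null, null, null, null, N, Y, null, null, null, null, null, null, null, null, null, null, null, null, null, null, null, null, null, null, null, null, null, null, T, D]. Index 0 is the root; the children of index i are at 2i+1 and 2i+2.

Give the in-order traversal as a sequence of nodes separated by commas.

In-order visits the left subtree, then the node, then the right subtree.
At B: go left to U.
  At U: go left to H.
    At H: go left to W.
      W is a leaf — visit W.
    Visit H.
    At H: no right child.
  Visit U.
  At U: no right child.
Visit B.
At B: go right to E.
  At E: go left to S.
    At S: go left to R.
      At R: go left to N.
        At N: go left to T.
          T is a leaf — visit T.
        Visit N.
        At N: go right to D.
          D is a leaf — visit D.
      Visit R.
      At R: go right to Y.
        Y is a leaf — visit Y.
    Visit S.
    At S: no right child.
  Visit E.
  At E: go right to L.
    At L: go left to X.
      X is a leaf — visit X.
    Visit L.
    At L: go right to K.
      K is a leaf — visit K.

W, H, U, B, T, N, D, R, Y, S, E, X, L, K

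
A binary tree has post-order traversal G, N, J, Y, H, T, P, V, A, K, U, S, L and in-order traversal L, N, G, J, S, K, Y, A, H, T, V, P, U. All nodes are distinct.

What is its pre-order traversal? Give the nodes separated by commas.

L, S, J, N, G, U, K, A, Y, V, T, H, P

The last element of post-order is the root; it splits in-order into left and right subtrees.
Root L: left subtree has 0 nodes { }, right has 12 {N, G, J, S, K, Y, A, H, T, V, P, U}.
  Root S: left subtree has 3 nodes {N, G, J}, right has 8 {K, Y, A, H, T, V, P, U}.
    Root J: left subtree has 2 nodes {N, G}, right has 0 { }.
      Root N: left subtree has 0 nodes { }, right has 1 {G}.
    Root U: left subtree has 7 nodes {K, Y, A, H, T, V, P}, right has 0 { }.
      Root K: left subtree has 0 nodes { }, right has 6 {Y, A, H, T, V, P}.
        Root A: left subtree has 1 node {Y}, right has 4 {H, T, V, P}.
          Root V: left subtree has 2 nodes {H, T}, right has 1 {P}.
            Root T: left subtree has 1 node {H}, right has 0 { }.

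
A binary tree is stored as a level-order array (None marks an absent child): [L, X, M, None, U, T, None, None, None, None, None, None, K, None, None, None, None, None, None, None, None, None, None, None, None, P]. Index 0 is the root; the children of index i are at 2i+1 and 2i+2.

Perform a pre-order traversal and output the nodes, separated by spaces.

L X U M T K P

Pre-order visits the node, then its left subtree, then its right subtree.
Visit L.
At L: go left to X.
  Visit X.
  At X: no left child.
  At X: go right to U.
    U is a leaf — visit U.
At L: go right to M.
  Visit M.
  At M: go left to T.
    Visit T.
    At T: no left child.
    At T: go right to K.
      Visit K.
      At K: go left to P.
        P is a leaf — visit P.
      At K: no right child.
  At M: no right child.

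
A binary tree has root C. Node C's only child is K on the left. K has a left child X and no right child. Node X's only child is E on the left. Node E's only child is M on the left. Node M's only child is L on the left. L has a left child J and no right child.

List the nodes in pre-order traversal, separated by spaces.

C K X E M L J

Pre-order visits the node, then its left subtree, then its right subtree.
Visit C.
At C: go left to K.
  Visit K.
  At K: go left to X.
    Visit X.
    At X: go left to E.
      Visit E.
      At E: go left to M.
        Visit M.
        At M: go left to L.
          Visit L.
          At L: go left to J.
            J is a leaf — visit J.
          At L: no right child.
        At M: no right child.
      At E: no right child.
    At X: no right child.
  At K: no right child.
At C: no right child.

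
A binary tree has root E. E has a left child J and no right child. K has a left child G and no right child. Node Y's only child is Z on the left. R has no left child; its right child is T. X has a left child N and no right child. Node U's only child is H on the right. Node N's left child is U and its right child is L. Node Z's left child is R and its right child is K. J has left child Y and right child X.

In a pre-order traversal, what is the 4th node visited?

Pre-order visits the node, then its left subtree, then its right subtree.
Visit E.
At E: go left to J.
  Visit J.
  At J: go left to Y.
    Visit Y.
    At Y: go left to Z.
      Visit Z.
      At Z: go left to R.
        Visit R.
        At R: no left child.
        At R: go right to T.
          T is a leaf — visit T.
      At Z: go right to K.
        Visit K.
        At K: go left to G.
          G is a leaf — visit G.
        At K: no right child.
    At Y: no right child.
  At J: go right to X.
    Visit X.
    At X: go left to N.
      Visit N.
      At N: go left to U.
        Visit U.
        At U: no left child.
        At U: go right to H.
          H is a leaf — visit H.
      At N: go right to L.
        L is a leaf — visit L.
    At X: no right child.
At E: no right child.
Full pre-order sequence: E, J, Y, Z, R, T, K, G, X, N, U, H, L.

Z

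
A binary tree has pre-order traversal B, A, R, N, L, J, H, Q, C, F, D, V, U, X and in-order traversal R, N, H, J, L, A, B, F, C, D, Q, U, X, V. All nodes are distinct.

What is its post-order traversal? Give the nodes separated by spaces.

The first element of pre-order is the root; it splits in-order into left and right subtrees.
Root B: left subtree has 6 nodes {R, N, H, J, L, A}, right has 7 {F, C, D, Q, U, X, V}.
  Root A: left subtree has 5 nodes {R, N, H, J, L}, right has 0 { }.
    Root R: left subtree has 0 nodes { }, right has 4 {N, H, J, L}.
      Root N: left subtree has 0 nodes { }, right has 3 {H, J, L}.
        Root L: left subtree has 2 nodes {H, J}, right has 0 { }.
          Root J: left subtree has 1 node {H}, right has 0 { }.
  Root Q: left subtree has 3 nodes {F, C, D}, right has 3 {U, X, V}.
    Root C: left subtree has 1 node {F}, right has 1 {D}.
    Root V: left subtree has 2 nodes {U, X}, right has 0 { }.
      Root U: left subtree has 0 nodes { }, right has 1 {X}.

H J L N R A F D C X U V Q B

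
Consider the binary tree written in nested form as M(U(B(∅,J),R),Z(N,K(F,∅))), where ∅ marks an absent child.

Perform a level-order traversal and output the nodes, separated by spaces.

Level-order visits nodes level by level from the root, left to right within each level.
Level 0: M
Level 1: U, Z
Level 2: B, R, N, K
Level 3: J, F

M U Z B R N K J F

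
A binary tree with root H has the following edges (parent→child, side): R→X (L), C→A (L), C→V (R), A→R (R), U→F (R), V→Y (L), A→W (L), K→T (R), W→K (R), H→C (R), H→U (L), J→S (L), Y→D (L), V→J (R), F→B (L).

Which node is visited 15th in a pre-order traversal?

J

Pre-order visits the node, then its left subtree, then its right subtree.
Visit H.
At H: go left to U.
  Visit U.
  At U: no left child.
  At U: go right to F.
    Visit F.
    At F: go left to B.
      B is a leaf — visit B.
    At F: no right child.
At H: go right to C.
  Visit C.
  At C: go left to A.
    Visit A.
    At A: go left to W.
      Visit W.
      At W: no left child.
      At W: go right to K.
        Visit K.
        At K: no left child.
        At K: go right to T.
          T is a leaf — visit T.
    At A: go right to R.
      Visit R.
      At R: go left to X.
        X is a leaf — visit X.
      At R: no right child.
  At C: go right to V.
    Visit V.
    At V: go left to Y.
      Visit Y.
      At Y: go left to D.
        D is a leaf — visit D.
      At Y: no right child.
    At V: go right to J.
      Visit J.
      At J: go left to S.
        S is a leaf — visit S.
      At J: no right child.
Full pre-order sequence: H, U, F, B, C, A, W, K, T, R, X, V, Y, D, J, S.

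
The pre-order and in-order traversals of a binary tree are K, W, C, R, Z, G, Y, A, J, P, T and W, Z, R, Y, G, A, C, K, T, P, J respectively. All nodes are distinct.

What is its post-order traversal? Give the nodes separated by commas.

The first element of pre-order is the root; it splits in-order into left and right subtrees.
Root K: left subtree has 7 nodes {W, Z, R, Y, G, A, C}, right has 3 {T, P, J}.
  Root W: left subtree has 0 nodes { }, right has 6 {Z, R, Y, G, A, C}.
    Root C: left subtree has 5 nodes {Z, R, Y, G, A}, right has 0 { }.
      Root R: left subtree has 1 node {Z}, right has 3 {Y, G, A}.
        Root G: left subtree has 1 node {Y}, right has 1 {A}.
  Root J: left subtree has 2 nodes {T, P}, right has 0 { }.
    Root P: left subtree has 1 node {T}, right has 0 { }.

Z, Y, A, G, R, C, W, T, P, J, K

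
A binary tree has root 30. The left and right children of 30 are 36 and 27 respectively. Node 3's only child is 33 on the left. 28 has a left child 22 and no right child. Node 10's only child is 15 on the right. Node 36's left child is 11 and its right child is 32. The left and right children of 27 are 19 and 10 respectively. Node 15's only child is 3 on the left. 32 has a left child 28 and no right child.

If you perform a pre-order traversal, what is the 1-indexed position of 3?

Pre-order visits the node, then its left subtree, then its right subtree.
Visit 30.
At 30: go left to 36.
  Visit 36.
  At 36: go left to 11.
    11 is a leaf — visit 11.
  At 36: go right to 32.
    Visit 32.
    At 32: go left to 28.
      Visit 28.
      At 28: go left to 22.
        22 is a leaf — visit 22.
      At 28: no right child.
    At 32: no right child.
At 30: go right to 27.
  Visit 27.
  At 27: go left to 19.
    19 is a leaf — visit 19.
  At 27: go right to 10.
    Visit 10.
    At 10: no left child.
    At 10: go right to 15.
      Visit 15.
      At 15: go left to 3.
        Visit 3.
        At 3: go left to 33.
          33 is a leaf — visit 33.
        At 3: no right child.
      At 15: no right child.
Full pre-order sequence: 30, 36, 11, 32, 28, 22, 27, 19, 10, 15, 3, 33.

11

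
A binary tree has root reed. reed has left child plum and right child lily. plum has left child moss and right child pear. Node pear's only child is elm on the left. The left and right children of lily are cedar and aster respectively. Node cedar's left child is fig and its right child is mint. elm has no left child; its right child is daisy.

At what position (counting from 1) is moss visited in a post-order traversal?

1

Post-order visits the left subtree, then the right subtree, then the node.
At reed: go left to plum.
  At plum: go left to moss.
    moss is a leaf — visit moss.
  At plum: go right to pear.
    At pear: go left to elm.
      At elm: no left child.
      At elm: go right to daisy.
        daisy is a leaf — visit daisy.
      Visit elm.
    At pear: no right child.
    Visit pear.
  Visit plum.
At reed: go right to lily.
  At lily: go left to cedar.
    At cedar: go left to fig.
      fig is a leaf — visit fig.
    At cedar: go right to mint.
      mint is a leaf — visit mint.
    Visit cedar.
  At lily: go right to aster.
    aster is a leaf — visit aster.
  Visit lily.
Visit reed.
Full post-order sequence: moss, daisy, elm, pear, plum, fig, mint, cedar, aster, lily, reed.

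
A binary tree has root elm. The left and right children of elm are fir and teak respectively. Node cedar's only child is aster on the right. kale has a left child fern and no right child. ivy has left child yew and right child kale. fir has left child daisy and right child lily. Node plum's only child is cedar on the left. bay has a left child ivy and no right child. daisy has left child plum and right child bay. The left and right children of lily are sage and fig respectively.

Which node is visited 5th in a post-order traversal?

Post-order visits the left subtree, then the right subtree, then the node.
At elm: go left to fir.
  At fir: go left to daisy.
    At daisy: go left to plum.
      At plum: go left to cedar.
        At cedar: no left child.
        At cedar: go right to aster.
          aster is a leaf — visit aster.
        Visit cedar.
      At plum: no right child.
      Visit plum.
    At daisy: go right to bay.
      At bay: go left to ivy.
        At ivy: go left to yew.
          yew is a leaf — visit yew.
        At ivy: go right to kale.
          At kale: go left to fern.
            fern is a leaf — visit fern.
          At kale: no right child.
          Visit kale.
        Visit ivy.
      At bay: no right child.
      Visit bay.
    Visit daisy.
  At fir: go right to lily.
    At lily: go left to sage.
      sage is a leaf — visit sage.
    At lily: go right to fig.
      fig is a leaf — visit fig.
    Visit lily.
  Visit fir.
At elm: go right to teak.
  teak is a leaf — visit teak.
Visit elm.
Full post-order sequence: aster, cedar, plum, yew, fern, kale, ivy, bay, daisy, sage, fig, lily, fir, teak, elm.

fern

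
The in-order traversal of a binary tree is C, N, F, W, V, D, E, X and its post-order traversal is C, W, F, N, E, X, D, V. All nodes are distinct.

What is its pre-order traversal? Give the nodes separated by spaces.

The last element of post-order is the root; it splits in-order into left and right subtrees.
Root V: left subtree has 4 nodes {C, N, F, W}, right has 3 {D, E, X}.
  Root N: left subtree has 1 node {C}, right has 2 {F, W}.
    Root F: left subtree has 0 nodes { }, right has 1 {W}.
  Root D: left subtree has 0 nodes { }, right has 2 {E, X}.
    Root X: left subtree has 1 node {E}, right has 0 { }.

V N C F W D X E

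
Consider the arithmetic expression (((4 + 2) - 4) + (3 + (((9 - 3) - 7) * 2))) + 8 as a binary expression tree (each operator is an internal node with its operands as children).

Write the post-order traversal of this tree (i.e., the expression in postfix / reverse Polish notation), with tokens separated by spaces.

Post-order on an expression tree gives postfix notation: for each operator, emit left operand, right operand, then the operator.

4 2 + 4 - 3 9 3 - 7 - 2 * + + 8 +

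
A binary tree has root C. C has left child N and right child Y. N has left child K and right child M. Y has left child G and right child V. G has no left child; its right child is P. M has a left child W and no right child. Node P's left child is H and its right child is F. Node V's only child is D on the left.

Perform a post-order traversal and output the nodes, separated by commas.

K, W, M, N, H, F, P, G, D, V, Y, C

Post-order visits the left subtree, then the right subtree, then the node.
At C: go left to N.
  At N: go left to K.
    K is a leaf — visit K.
  At N: go right to M.
    At M: go left to W.
      W is a leaf — visit W.
    At M: no right child.
    Visit M.
  Visit N.
At C: go right to Y.
  At Y: go left to G.
    At G: no left child.
    At G: go right to P.
      At P: go left to H.
        H is a leaf — visit H.
      At P: go right to F.
        F is a leaf — visit F.
      Visit P.
    Visit G.
  At Y: go right to V.
    At V: go left to D.
      D is a leaf — visit D.
    At V: no right child.
    Visit V.
  Visit Y.
Visit C.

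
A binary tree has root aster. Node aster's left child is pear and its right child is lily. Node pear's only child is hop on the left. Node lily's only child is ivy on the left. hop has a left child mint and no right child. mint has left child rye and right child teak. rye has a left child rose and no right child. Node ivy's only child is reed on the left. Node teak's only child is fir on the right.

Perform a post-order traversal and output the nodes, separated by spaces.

Post-order visits the left subtree, then the right subtree, then the node.
At aster: go left to pear.
  At pear: go left to hop.
    At hop: go left to mint.
      At mint: go left to rye.
        At rye: go left to rose.
          rose is a leaf — visit rose.
        At rye: no right child.
        Visit rye.
      At mint: go right to teak.
        At teak: no left child.
        At teak: go right to fir.
          fir is a leaf — visit fir.
        Visit teak.
      Visit mint.
    At hop: no right child.
    Visit hop.
  At pear: no right child.
  Visit pear.
At aster: go right to lily.
  At lily: go left to ivy.
    At ivy: go left to reed.
      reed is a leaf — visit reed.
    At ivy: no right child.
    Visit ivy.
  At lily: no right child.
  Visit lily.
Visit aster.

rose rye fir teak mint hop pear reed ivy lily aster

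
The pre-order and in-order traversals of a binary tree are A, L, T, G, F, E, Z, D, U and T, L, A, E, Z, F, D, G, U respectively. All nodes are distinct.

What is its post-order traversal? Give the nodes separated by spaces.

T L Z E D F U G A

The first element of pre-order is the root; it splits in-order into left and right subtrees.
Root A: left subtree has 2 nodes {T, L}, right has 6 {E, Z, F, D, G, U}.
  Root L: left subtree has 1 node {T}, right has 0 { }.
  Root G: left subtree has 4 nodes {E, Z, F, D}, right has 1 {U}.
    Root F: left subtree has 2 nodes {E, Z}, right has 1 {D}.
      Root E: left subtree has 0 nodes { }, right has 1 {Z}.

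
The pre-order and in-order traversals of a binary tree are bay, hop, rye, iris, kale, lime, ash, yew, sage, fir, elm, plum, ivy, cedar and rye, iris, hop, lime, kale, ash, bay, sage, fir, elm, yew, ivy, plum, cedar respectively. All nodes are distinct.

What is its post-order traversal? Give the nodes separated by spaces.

iris rye lime ash kale hop elm fir sage ivy cedar plum yew bay

The first element of pre-order is the root; it splits in-order into left and right subtrees.
Root bay: left subtree has 6 nodes {rye, iris, hop, lime, kale, ash}, right has 7 {sage, fir, elm, yew, ivy, plum, cedar}.
  Root hop: left subtree has 2 nodes {rye, iris}, right has 3 {lime, kale, ash}.
    Root rye: left subtree has 0 nodes { }, right has 1 {iris}.
    Root kale: left subtree has 1 node {lime}, right has 1 {ash}.
  Root yew: left subtree has 3 nodes {sage, fir, elm}, right has 3 {ivy, plum, cedar}.
    Root sage: left subtree has 0 nodes { }, right has 2 {fir, elm}.
      Root fir: left subtree has 0 nodes { }, right has 1 {elm}.
    Root plum: left subtree has 1 node {ivy}, right has 1 {cedar}.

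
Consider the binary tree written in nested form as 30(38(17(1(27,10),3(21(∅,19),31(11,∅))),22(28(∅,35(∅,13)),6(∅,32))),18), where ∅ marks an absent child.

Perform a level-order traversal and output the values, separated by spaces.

30 38 18 17 22 1 3 28 6 27 10 21 31 35 32 19 11 13

Level-order visits nodes level by level from the root, left to right within each level.
Level 0: 30
Level 1: 38, 18
Level 2: 17, 22
Level 3: 1, 3, 28, 6
Level 4: 27, 10, 21, 31, 35, 32
Level 5: 19, 11, 13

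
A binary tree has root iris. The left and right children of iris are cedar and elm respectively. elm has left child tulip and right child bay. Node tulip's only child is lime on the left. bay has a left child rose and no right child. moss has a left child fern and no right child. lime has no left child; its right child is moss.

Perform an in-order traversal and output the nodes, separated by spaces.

In-order visits the left subtree, then the node, then the right subtree.
At iris: go left to cedar.
  cedar is a leaf — visit cedar.
Visit iris.
At iris: go right to elm.
  At elm: go left to tulip.
    At tulip: go left to lime.
      At lime: no left child.
      Visit lime.
      At lime: go right to moss.
        At moss: go left to fern.
          fern is a leaf — visit fern.
        Visit moss.
        At moss: no right child.
    Visit tulip.
    At tulip: no right child.
  Visit elm.
  At elm: go right to bay.
    At bay: go left to rose.
      rose is a leaf — visit rose.
    Visit bay.
    At bay: no right child.

cedar iris lime fern moss tulip elm rose bay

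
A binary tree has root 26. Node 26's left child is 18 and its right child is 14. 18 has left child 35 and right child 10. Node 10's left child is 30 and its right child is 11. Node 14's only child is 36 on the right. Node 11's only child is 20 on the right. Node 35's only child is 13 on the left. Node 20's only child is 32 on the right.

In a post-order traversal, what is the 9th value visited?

36

Post-order visits the left subtree, then the right subtree, then the node.
At 26: go left to 18.
  At 18: go left to 35.
    At 35: go left to 13.
      13 is a leaf — visit 13.
    At 35: no right child.
    Visit 35.
  At 18: go right to 10.
    At 10: go left to 30.
      30 is a leaf — visit 30.
    At 10: go right to 11.
      At 11: no left child.
      At 11: go right to 20.
        At 20: no left child.
        At 20: go right to 32.
          32 is a leaf — visit 32.
        Visit 20.
      Visit 11.
    Visit 10.
  Visit 18.
At 26: go right to 14.
  At 14: no left child.
  At 14: go right to 36.
    36 is a leaf — visit 36.
  Visit 14.
Visit 26.
Full post-order sequence: 13, 35, 30, 32, 20, 11, 10, 18, 36, 14, 26.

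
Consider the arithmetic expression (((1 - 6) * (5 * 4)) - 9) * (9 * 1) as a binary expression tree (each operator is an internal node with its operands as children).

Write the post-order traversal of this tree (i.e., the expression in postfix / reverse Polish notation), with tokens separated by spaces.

Post-order on an expression tree gives postfix notation: for each operator, emit left operand, right operand, then the operator.

1 6 - 5 4 * * 9 - 9 1 * *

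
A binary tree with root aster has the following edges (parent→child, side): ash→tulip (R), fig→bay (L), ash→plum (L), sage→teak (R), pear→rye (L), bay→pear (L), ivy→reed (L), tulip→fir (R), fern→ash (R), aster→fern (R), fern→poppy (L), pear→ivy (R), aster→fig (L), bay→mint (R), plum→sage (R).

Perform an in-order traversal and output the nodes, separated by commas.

rye, pear, reed, ivy, bay, mint, fig, aster, poppy, fern, plum, sage, teak, ash, tulip, fir

In-order visits the left subtree, then the node, then the right subtree.
At aster: go left to fig.
  At fig: go left to bay.
    At bay: go left to pear.
      At pear: go left to rye.
        rye is a leaf — visit rye.
      Visit pear.
      At pear: go right to ivy.
        At ivy: go left to reed.
          reed is a leaf — visit reed.
        Visit ivy.
        At ivy: no right child.
    Visit bay.
    At bay: go right to mint.
      mint is a leaf — visit mint.
  Visit fig.
  At fig: no right child.
Visit aster.
At aster: go right to fern.
  At fern: go left to poppy.
    poppy is a leaf — visit poppy.
  Visit fern.
  At fern: go right to ash.
    At ash: go left to plum.
      At plum: no left child.
      Visit plum.
      At plum: go right to sage.
        At sage: no left child.
        Visit sage.
        At sage: go right to teak.
          teak is a leaf — visit teak.
    Visit ash.
    At ash: go right to tulip.
      At tulip: no left child.
      Visit tulip.
      At tulip: go right to fir.
        fir is a leaf — visit fir.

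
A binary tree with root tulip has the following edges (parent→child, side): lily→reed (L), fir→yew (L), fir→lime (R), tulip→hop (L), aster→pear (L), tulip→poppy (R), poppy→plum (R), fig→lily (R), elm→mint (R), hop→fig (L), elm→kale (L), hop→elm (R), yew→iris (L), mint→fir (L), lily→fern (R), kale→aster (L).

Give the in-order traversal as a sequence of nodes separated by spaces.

In-order visits the left subtree, then the node, then the right subtree.
At tulip: go left to hop.
  At hop: go left to fig.
    At fig: no left child.
    Visit fig.
    At fig: go right to lily.
      At lily: go left to reed.
        reed is a leaf — visit reed.
      Visit lily.
      At lily: go right to fern.
        fern is a leaf — visit fern.
  Visit hop.
  At hop: go right to elm.
    At elm: go left to kale.
      At kale: go left to aster.
        At aster: go left to pear.
          pear is a leaf — visit pear.
        Visit aster.
        At aster: no right child.
      Visit kale.
      At kale: no right child.
    Visit elm.
    At elm: go right to mint.
      At mint: go left to fir.
        At fir: go left to yew.
          At yew: go left to iris.
            iris is a leaf — visit iris.
          Visit yew.
          At yew: no right child.
        Visit fir.
        At fir: go right to lime.
          lime is a leaf — visit lime.
      Visit mint.
      At mint: no right child.
Visit tulip.
At tulip: go right to poppy.
  At poppy: no left child.
  Visit poppy.
  At poppy: go right to plum.
    plum is a leaf — visit plum.

fig reed lily fern hop pear aster kale elm iris yew fir lime mint tulip poppy plum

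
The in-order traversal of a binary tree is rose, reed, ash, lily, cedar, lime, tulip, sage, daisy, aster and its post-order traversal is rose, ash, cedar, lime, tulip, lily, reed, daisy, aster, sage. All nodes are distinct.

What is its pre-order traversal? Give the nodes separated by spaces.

The last element of post-order is the root; it splits in-order into left and right subtrees.
Root sage: left subtree has 7 nodes {rose, reed, ash, lily, cedar, lime, tulip}, right has 2 {daisy, aster}.
  Root reed: left subtree has 1 node {rose}, right has 5 {ash, lily, cedar, lime, tulip}.
    Root lily: left subtree has 1 node {ash}, right has 3 {cedar, lime, tulip}.
      Root tulip: left subtree has 2 nodes {cedar, lime}, right has 0 { }.
        Root lime: left subtree has 1 node {cedar}, right has 0 { }.
  Root aster: left subtree has 1 node {daisy}, right has 0 { }.

sage reed rose lily ash tulip lime cedar aster daisy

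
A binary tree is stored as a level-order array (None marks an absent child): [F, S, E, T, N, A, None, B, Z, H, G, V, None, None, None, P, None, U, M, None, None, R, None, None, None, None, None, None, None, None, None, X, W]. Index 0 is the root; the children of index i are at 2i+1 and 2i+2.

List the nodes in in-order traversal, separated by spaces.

X P W B T U Z M S H N R G F V A E

In-order visits the left subtree, then the node, then the right subtree.
At F: go left to S.
  At S: go left to T.
    At T: go left to B.
      At B: go left to P.
        At P: go left to X.
          X is a leaf — visit X.
        Visit P.
        At P: go right to W.
          W is a leaf — visit W.
      Visit B.
      At B: no right child.
    Visit T.
    At T: go right to Z.
      At Z: go left to U.
        U is a leaf — visit U.
      Visit Z.
      At Z: go right to M.
        M is a leaf — visit M.
  Visit S.
  At S: go right to N.
    At N: go left to H.
      H is a leaf — visit H.
    Visit N.
    At N: go right to G.
      At G: go left to R.
        R is a leaf — visit R.
      Visit G.
      At G: no right child.
Visit F.
At F: go right to E.
  At E: go left to A.
    At A: go left to V.
      V is a leaf — visit V.
    Visit A.
    At A: no right child.
  Visit E.
  At E: no right child.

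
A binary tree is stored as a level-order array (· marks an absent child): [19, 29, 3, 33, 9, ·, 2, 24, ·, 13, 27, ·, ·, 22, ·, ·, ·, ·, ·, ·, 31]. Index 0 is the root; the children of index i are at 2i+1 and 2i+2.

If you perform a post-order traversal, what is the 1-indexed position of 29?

7

Post-order visits the left subtree, then the right subtree, then the node.
At 19: go left to 29.
  At 29: go left to 33.
    At 33: go left to 24.
      24 is a leaf — visit 24.
    At 33: no right child.
    Visit 33.
  At 29: go right to 9.
    At 9: go left to 13.
      At 13: no left child.
      At 13: go right to 31.
        31 is a leaf — visit 31.
      Visit 13.
    At 9: go right to 27.
      27 is a leaf — visit 27.
    Visit 9.
  Visit 29.
At 19: go right to 3.
  At 3: no left child.
  At 3: go right to 2.
    At 2: go left to 22.
      22 is a leaf — visit 22.
    At 2: no right child.
    Visit 2.
  Visit 3.
Visit 19.
Full post-order sequence: 24, 33, 31, 13, 27, 9, 29, 22, 2, 3, 19.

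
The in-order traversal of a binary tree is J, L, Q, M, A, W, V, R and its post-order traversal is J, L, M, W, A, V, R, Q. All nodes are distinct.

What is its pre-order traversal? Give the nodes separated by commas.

The last element of post-order is the root; it splits in-order into left and right subtrees.
Root Q: left subtree has 2 nodes {J, L}, right has 5 {M, A, W, V, R}.
  Root L: left subtree has 1 node {J}, right has 0 { }.
  Root R: left subtree has 4 nodes {M, A, W, V}, right has 0 { }.
    Root V: left subtree has 3 nodes {M, A, W}, right has 0 { }.
      Root A: left subtree has 1 node {M}, right has 1 {W}.

Q, L, J, R, V, A, M, W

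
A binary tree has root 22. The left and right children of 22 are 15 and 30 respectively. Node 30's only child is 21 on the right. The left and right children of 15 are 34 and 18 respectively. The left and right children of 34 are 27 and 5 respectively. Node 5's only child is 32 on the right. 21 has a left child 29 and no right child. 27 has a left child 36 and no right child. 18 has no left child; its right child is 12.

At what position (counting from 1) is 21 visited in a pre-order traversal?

11

Pre-order visits the node, then its left subtree, then its right subtree.
Visit 22.
At 22: go left to 15.
  Visit 15.
  At 15: go left to 34.
    Visit 34.
    At 34: go left to 27.
      Visit 27.
      At 27: go left to 36.
        36 is a leaf — visit 36.
      At 27: no right child.
    At 34: go right to 5.
      Visit 5.
      At 5: no left child.
      At 5: go right to 32.
        32 is a leaf — visit 32.
  At 15: go right to 18.
    Visit 18.
    At 18: no left child.
    At 18: go right to 12.
      12 is a leaf — visit 12.
At 22: go right to 30.
  Visit 30.
  At 30: no left child.
  At 30: go right to 21.
    Visit 21.
    At 21: go left to 29.
      29 is a leaf — visit 29.
    At 21: no right child.
Full pre-order sequence: 22, 15, 34, 27, 36, 5, 32, 18, 12, 30, 21, 29.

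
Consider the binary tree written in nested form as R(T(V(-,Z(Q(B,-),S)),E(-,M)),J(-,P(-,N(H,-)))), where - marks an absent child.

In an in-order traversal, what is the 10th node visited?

In-order visits the left subtree, then the node, then the right subtree.
At R: go left to T.
  At T: go left to V.
    At V: no left child.
    Visit V.
    At V: go right to Z.
      At Z: go left to Q.
        At Q: go left to B.
          B is a leaf — visit B.
        Visit Q.
        At Q: no right child.
      Visit Z.
      At Z: go right to S.
        S is a leaf — visit S.
  Visit T.
  At T: go right to E.
    At E: no left child.
    Visit E.
    At E: go right to M.
      M is a leaf — visit M.
Visit R.
At R: go right to J.
  At J: no left child.
  Visit J.
  At J: go right to P.
    At P: no left child.
    Visit P.
    At P: go right to N.
      At N: go left to H.
        H is a leaf — visit H.
      Visit N.
      At N: no right child.
Full in-order sequence: V, B, Q, Z, S, T, E, M, R, J, P, H, N.

J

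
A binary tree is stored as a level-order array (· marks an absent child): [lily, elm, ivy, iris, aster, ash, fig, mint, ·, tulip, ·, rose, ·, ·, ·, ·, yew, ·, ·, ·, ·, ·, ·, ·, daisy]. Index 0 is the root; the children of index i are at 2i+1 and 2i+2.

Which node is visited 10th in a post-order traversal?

Post-order visits the left subtree, then the right subtree, then the node.
At lily: go left to elm.
  At elm: go left to iris.
    At iris: go left to mint.
      At mint: no left child.
      At mint: go right to yew.
        yew is a leaf — visit yew.
      Visit mint.
    At iris: no right child.
    Visit iris.
  At elm: go right to aster.
    At aster: go left to tulip.
      tulip is a leaf — visit tulip.
    At aster: no right child.
    Visit aster.
  Visit elm.
At lily: go right to ivy.
  At ivy: go left to ash.
    At ash: go left to rose.
      At rose: no left child.
      At rose: go right to daisy.
        daisy is a leaf — visit daisy.
      Visit rose.
    At ash: no right child.
    Visit ash.
  At ivy: go right to fig.
    fig is a leaf — visit fig.
  Visit ivy.
Visit lily.
Full post-order sequence: yew, mint, iris, tulip, aster, elm, daisy, rose, ash, fig, ivy, lily.

fig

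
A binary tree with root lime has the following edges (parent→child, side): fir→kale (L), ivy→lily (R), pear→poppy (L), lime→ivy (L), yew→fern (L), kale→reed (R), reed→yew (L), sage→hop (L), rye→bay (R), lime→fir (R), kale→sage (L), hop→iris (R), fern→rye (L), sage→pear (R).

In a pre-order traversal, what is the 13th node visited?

fern

Pre-order visits the node, then its left subtree, then its right subtree.
Visit lime.
At lime: go left to ivy.
  Visit ivy.
  At ivy: no left child.
  At ivy: go right to lily.
    lily is a leaf — visit lily.
At lime: go right to fir.
  Visit fir.
  At fir: go left to kale.
    Visit kale.
    At kale: go left to sage.
      Visit sage.
      At sage: go left to hop.
        Visit hop.
        At hop: no left child.
        At hop: go right to iris.
          iris is a leaf — visit iris.
      At sage: go right to pear.
        Visit pear.
        At pear: go left to poppy.
          poppy is a leaf — visit poppy.
        At pear: no right child.
    At kale: go right to reed.
      Visit reed.
      At reed: go left to yew.
        Visit yew.
        At yew: go left to fern.
          Visit fern.
          At fern: go left to rye.
            Visit rye.
            At rye: no left child.
            At rye: go right to bay.
              bay is a leaf — visit bay.
          At fern: no right child.
        At yew: no right child.
      At reed: no right child.
  At fir: no right child.
Full pre-order sequence: lime, ivy, lily, fir, kale, sage, hop, iris, pear, poppy, reed, yew, fern, rye, bay.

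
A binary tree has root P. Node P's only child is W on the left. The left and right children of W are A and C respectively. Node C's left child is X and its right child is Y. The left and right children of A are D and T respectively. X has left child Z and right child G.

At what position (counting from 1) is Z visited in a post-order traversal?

4

Post-order visits the left subtree, then the right subtree, then the node.
At P: go left to W.
  At W: go left to A.
    At A: go left to D.
      D is a leaf — visit D.
    At A: go right to T.
      T is a leaf — visit T.
    Visit A.
  At W: go right to C.
    At C: go left to X.
      At X: go left to Z.
        Z is a leaf — visit Z.
      At X: go right to G.
        G is a leaf — visit G.
      Visit X.
    At C: go right to Y.
      Y is a leaf — visit Y.
    Visit C.
  Visit W.
At P: no right child.
Visit P.
Full post-order sequence: D, T, A, Z, G, X, Y, C, W, P.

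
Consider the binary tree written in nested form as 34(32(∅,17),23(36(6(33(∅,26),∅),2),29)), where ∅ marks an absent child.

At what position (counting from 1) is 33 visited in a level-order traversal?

9

Level-order visits nodes level by level from the root, left to right within each level.
Level 0: 34
Level 1: 32, 23
Level 2: 17, 36, 29
Level 3: 6, 2
Level 4: 33
Level 5: 26
Full level-order sequence: 34, 32, 23, 17, 36, 29, 6, 2, 33, 26.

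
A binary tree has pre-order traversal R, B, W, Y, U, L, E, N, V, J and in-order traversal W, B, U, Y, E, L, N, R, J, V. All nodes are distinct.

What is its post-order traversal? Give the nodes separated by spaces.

The first element of pre-order is the root; it splits in-order into left and right subtrees.
Root R: left subtree has 7 nodes {W, B, U, Y, E, L, N}, right has 2 {J, V}.
  Root B: left subtree has 1 node {W}, right has 5 {U, Y, E, L, N}.
    Root Y: left subtree has 1 node {U}, right has 3 {E, L, N}.
      Root L: left subtree has 1 node {E}, right has 1 {N}.
  Root V: left subtree has 1 node {J}, right has 0 { }.

W U E N L Y B J V R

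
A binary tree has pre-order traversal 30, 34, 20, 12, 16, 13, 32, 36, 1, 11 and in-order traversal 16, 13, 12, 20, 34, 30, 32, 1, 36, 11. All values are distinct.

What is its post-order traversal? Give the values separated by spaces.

13 16 12 20 34 1 11 36 32 30

The first element of pre-order is the root; it splits in-order into left and right subtrees.
Root 30: left subtree has 5 nodes {16, 13, 12, 20, 34}, right has 4 {32, 1, 36, 11}.
  Root 34: left subtree has 4 nodes {16, 13, 12, 20}, right has 0 { }.
    Root 20: left subtree has 3 nodes {16, 13, 12}, right has 0 { }.
      Root 12: left subtree has 2 nodes {16, 13}, right has 0 { }.
        Root 16: left subtree has 0 nodes { }, right has 1 {13}.
  Root 32: left subtree has 0 nodes { }, right has 3 {1, 36, 11}.
    Root 36: left subtree has 1 node {1}, right has 1 {11}.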